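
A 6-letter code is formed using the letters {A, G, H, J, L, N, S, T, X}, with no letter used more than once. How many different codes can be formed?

With no repetition, fill the 6 letters in order: 9 choices, then 8, down to 4.
9 × 8 × 7 × 6 × 5 × 4 = 60480.

60480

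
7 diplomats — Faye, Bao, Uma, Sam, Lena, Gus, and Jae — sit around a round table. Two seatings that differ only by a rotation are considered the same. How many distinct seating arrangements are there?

720

Fix one person's seat to break rotational symmetry; the remaining 6 people can be arranged in (6)! = 720 ways.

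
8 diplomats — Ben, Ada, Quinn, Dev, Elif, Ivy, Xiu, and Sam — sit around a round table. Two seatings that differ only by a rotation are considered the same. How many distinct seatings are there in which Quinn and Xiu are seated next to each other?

Glue Quinn and Xiu into a block (2 internal orders). Seating 7 units around a circle gives (6)! arrangements.
So 2 × (6)! = 2 × 720 = 1440.

1440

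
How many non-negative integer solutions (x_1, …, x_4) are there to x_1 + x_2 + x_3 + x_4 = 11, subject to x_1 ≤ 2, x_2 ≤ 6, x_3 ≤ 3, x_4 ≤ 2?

Ignoring the caps, the number of non-negative solutions to x_1+…+x_4 = 11 is C(14,3) = 364.
Subtract solutions that violate a single cap (substitute x_i' = x_i − (cap_i+1)): x_1 ≥ 3 gives C(11,3) = 165; x_2 ≥ 7 gives C(7,3) = 35; x_3 ≥ 4 gives C(10,3) = 120; x_4 ≥ 3 gives C(11,3) = 165. Together 485.
Add back pairs where two caps are both exceeded: 4 + 35 + 56 + 1 + 4 + 35 = 135.
Subtract triples: 0 + 0 + 4 + 0 = 4.
By inclusion–exclusion the count is 364 − 485 + 135 − 4 = 10.

10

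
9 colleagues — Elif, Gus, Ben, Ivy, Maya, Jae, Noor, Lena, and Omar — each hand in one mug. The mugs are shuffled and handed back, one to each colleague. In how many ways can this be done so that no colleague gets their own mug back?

133496

Count assignments avoiding every fixed point. For any j of the 9 colleagues fixed to their own mug, the other 9−j can be arranged in (9−j)! ways.
By inclusion–exclusion this is Σ_{j=0}^{9} (−1)^j C(9,j)·(9−j)!.
Computing: 362880 − 362880 + 181440 − 60480 + 15120 − 3024 + 504 − 72 + 9 − 1 = 133496.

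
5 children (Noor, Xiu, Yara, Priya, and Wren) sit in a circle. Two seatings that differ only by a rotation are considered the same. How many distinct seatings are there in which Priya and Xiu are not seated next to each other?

All circular seatings of 5 people number (4)! = 24.
Those with Priya next to Xiu: fuse the pair into one unit and seat 4 units around a circle — 2·(3)! = 12.
Subtracting, 24 − 12 = 12.

12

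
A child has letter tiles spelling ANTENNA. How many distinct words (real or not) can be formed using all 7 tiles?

420

Letter multiplicities in ANTENNA: A×2, E×1, N×3, T×1.
So there are 7! / (3!·2!) = 420 distinguishable arrangements.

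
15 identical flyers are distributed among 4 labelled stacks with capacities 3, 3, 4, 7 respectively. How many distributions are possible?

Ignoring the caps, the number of non-negative solutions to x_1+…+x_4 = 15 is C(18,3) = 816.
Subtract solutions that violate a single cap (substitute x_i' = x_i − (cap_i+1)): x_1 ≥ 4 gives C(14,3) = 364; x_2 ≥ 4 gives C(14,3) = 364; x_3 ≥ 5 gives C(13,3) = 286; x_4 ≥ 8 gives C(10,3) = 120. Together 1134.
Add back pairs where two caps are both exceeded: 120 + 84 + 20 + 84 + 20 + 10 = 338.
Subtract triples: 10 + 0 + 0 + 0 = 10.
By inclusion–exclusion the count is 816 − 1134 + 338 − 10 = 10.

10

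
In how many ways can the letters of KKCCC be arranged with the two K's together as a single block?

Treat the 2 copies of K as a single block. The multiset to arrange is then {KK, C, C, C}, 4 items in all.
That gives (4)!/(3!) = 4 arrangements.

4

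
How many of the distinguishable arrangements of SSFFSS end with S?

10

With the last slot taken by S, it remains to arrange the other 5 letters (SFFSS).
Those 5 letters have F appearing twice and S appearing 3 times, giving (5)!/(3!·2!) = 10.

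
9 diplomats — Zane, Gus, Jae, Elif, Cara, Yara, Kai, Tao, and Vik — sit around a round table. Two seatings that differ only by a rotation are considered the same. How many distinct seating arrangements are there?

Seat Zane anywhere (absorbing the rotational symmetry), then permute the other 8: (8)! = 40320.

40320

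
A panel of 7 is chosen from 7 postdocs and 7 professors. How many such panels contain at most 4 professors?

Split by how many professors are chosen (0 through 4).
Sum: C(7,0)·C(7,7) + C(7,1)·C(7,6) + C(7,2)·C(7,5) + C(7,3)·C(7,4) + C(7,4)·C(7,3) = 1 + 49 + 441 + 1225 + 1225 = 2941.

2941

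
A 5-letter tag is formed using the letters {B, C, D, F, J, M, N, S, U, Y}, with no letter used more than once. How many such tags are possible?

This is a permutation of 5 out of 10: P(10,5) = 10!/5!.
10 × 9 × 8 × 7 × 6 = 30240.

30240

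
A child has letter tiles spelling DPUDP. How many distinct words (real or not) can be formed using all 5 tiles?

The 5 letters of DPUDP have repeats: D appearing twice and P appearing twice.
So there are 5! / (2!·2!) = 30 distinguishable arrangements.

30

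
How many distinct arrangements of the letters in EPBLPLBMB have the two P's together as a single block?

Treat the 2 copies of P as a single block. The multiset to arrange is then {PP, B, B, B, E, L, L, M}, 8 items in all.
That gives (8)!/(3!·2!) = 3360 arrangements.

3360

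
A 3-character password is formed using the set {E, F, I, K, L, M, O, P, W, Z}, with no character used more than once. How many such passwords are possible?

With no repetition, fill the 3 characters in order: 10 choices, then 9, down to 8.
10 × 9 × 8 = 720.

720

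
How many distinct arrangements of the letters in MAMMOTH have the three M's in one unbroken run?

Treat the 3 copies of M as a single block. The multiset to arrange is then {MMM, A, H, O, T}, 5 items in all.
All 5 items are distinct, so there are (5)! = 120 arrangements.

120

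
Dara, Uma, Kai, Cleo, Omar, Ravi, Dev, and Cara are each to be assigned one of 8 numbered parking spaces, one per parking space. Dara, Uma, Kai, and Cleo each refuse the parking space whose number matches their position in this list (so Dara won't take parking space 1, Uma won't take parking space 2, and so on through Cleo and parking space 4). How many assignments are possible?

Let Aᵢ (for 1 ≤ i ≤ 4) be the placements that put person i in their forbidden parking space. Any j of these fix j positions, leaving (8−j)! ways to fill the rest, and there are C(4,j) ways to pick which j.
By inclusion–exclusion, the number of valid placements is Σ_{j=0}^{4} (−1)^j C(4,j)·(8−j)!.
Computing: 40320 − 20160 + 4320 − 480 + 24 = 24024.

24024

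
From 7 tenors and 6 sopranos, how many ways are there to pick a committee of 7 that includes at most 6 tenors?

Split by how many tenors are chosen (0 through 6).
Sum: C(7,0)·C(6,7) + C(7,1)·C(6,6) + C(7,2)·C(6,5) + C(7,3)·C(6,4) + C(7,4)·C(6,3) + C(7,5)·C(6,2) + C(7,6)·C(6,1) = 0 + 7 + 126 + 525 + 700 + 315 + 42 = 1715.

1715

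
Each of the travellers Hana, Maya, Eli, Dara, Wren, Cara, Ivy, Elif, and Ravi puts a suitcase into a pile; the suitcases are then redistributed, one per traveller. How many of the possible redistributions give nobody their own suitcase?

This is the derangement count D_9: permutations of 9 items with no fixed point.
By inclusion–exclusion this is Σ_{j=0}^{9} (−1)^j C(9,j)·(9−j)!.
Computing: 362880 − 362880 + 181440 − 60480 + 15120 − 3024 + 504 − 72 + 9 − 1 = 133496.

133496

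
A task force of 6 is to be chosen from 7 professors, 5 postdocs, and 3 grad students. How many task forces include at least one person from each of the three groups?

3850

Unrestricted: C(15,6) = 5005 ways to pick any 6 of the 15.
Selections missing a whole group: no professors → C(8,6) = 28; no postdocs → C(10,6) = 210; no grad students → C(12,6) = 924.
Add back selections omitting two groups (i.e. drawn from a single group): C(7,6) + C(5,6) + C(3,6) = 7.
By inclusion–exclusion: 5005 − 1162 + 7 = 3850.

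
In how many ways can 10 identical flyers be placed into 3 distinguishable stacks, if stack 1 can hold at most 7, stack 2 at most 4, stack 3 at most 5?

24

By stars and bars, unrestricted non-negative solutions to x_1+…+x_3 = 10 number C(10+2,2) = 66.
Subtract solutions that violate a single cap (substitute x_i' = x_i − (cap_i+1)): x_1 ≥ 8 gives C(4,2) = 6; x_2 ≥ 5 gives C(7,2) = 21; x_3 ≥ 6 gives C(6,2) = 15. Together 42.
No two caps can be exceeded simultaneously, so the pair terms are all 0.
By inclusion–exclusion the count is 66 − 42 + 0 = 24.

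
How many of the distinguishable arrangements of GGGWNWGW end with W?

Fix W in the last position and arrange the remaining 7 letters.
Those 7 letters have G appearing 4 times and W appearing twice, giving (7)!/(4!·2!) = 105.

105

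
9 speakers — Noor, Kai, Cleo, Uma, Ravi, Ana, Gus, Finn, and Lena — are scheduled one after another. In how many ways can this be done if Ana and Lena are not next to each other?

There are 9! = 362880 arrangements in all. If Ana and Lena are adjacent, merging them into one block gives 2·(8)! = 80640 arrangements.
So 362880 − 80640 = 282240 arrangements keep them apart.

282240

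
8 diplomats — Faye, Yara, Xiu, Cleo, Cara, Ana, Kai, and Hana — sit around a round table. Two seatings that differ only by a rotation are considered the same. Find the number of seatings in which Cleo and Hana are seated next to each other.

1440

Treat {Cleo, Hana} as one unit (2 internal orders) and seat the resulting 7 units around the table: (6)! circular arrangements.
So 2 × (6)! = 2 × 720 = 1440.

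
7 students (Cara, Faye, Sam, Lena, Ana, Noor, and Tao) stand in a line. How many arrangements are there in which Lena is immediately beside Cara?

Glue Lena and Cara into one block (2 internal orders), leaving 6 units to arrange in a row.
That gives 2 × 6! = 2 × 720 = 1440.

1440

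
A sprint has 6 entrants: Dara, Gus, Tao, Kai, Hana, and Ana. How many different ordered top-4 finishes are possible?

360

There are 6 choices for 1st place, 5 for 2nd, and so on down to 3 for position 4.
That gives 6 × 5 × 4 × 3 = 360.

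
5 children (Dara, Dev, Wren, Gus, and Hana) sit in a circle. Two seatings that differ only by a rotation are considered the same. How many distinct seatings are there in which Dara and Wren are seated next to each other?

Glue Dara and Wren into a block (2 internal orders). Seating 4 units around a circle gives (3)! arrangements.
So 2 × (3)! = 2 × 6 = 12.

12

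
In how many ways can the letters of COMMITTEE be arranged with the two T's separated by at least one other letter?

35280

Total arrangements of COMMITTEE: 9!/(2!·2!·2!) = 45360.
Arrangements with the T's together: treat TT as one letter, giving (8)!/(2!·2!) = 10080.
Subtracting, 45360 − 10080 = 35280 arrangements keep the T's apart.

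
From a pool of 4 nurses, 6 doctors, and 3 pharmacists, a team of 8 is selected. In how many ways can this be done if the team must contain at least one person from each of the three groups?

With no constraint there are C(13,8) = 1287 possible selections.
Subtract selections that omit an entire group: no nurses → C(9,8) = 9; no doctors → C(7,8) = 0; no pharmacists → C(10,8) = 45.
Add back selections omitting two groups (i.e. drawn from a single group): C(4,8) + C(6,8) + C(3,8) = 0.
By inclusion–exclusion: 1287 − 54 + 0 = 1233.

1233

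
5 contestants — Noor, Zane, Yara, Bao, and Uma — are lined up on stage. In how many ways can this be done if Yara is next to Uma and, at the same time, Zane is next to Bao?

24

Treat {Yara,Uma} as one block (2 orders) and {Zane,Bao} as another (2 orders).
That leaves 3 units to arrange: 2 × 2 × 3! = 4 × 6 = 24.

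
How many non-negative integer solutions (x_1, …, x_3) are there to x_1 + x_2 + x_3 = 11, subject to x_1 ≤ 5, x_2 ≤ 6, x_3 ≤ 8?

Ignoring the caps, the number of non-negative solutions to x_1+…+x_3 = 11 is C(13,2) = 78.
Subtract solutions that violate a single cap (substitute x_i' = x_i − (cap_i+1)): x_1 ≥ 6 gives C(7,2) = 21; x_2 ≥ 7 gives C(6,2) = 15; x_3 ≥ 9 gives C(4,2) = 6. Together 42.
No two caps can be exceeded simultaneously, so the pair terms are all 0.
By inclusion–exclusion the count is 78 − 42 + 0 = 36.

36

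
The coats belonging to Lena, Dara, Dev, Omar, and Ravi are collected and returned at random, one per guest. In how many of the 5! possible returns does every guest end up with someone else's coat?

Count assignments avoiding every fixed point. For any j of the 5 guests fixed to their own coat, the other 5−j can be arranged in (5−j)! ways.
By inclusion–exclusion this is Σ_{j=0}^{5} (−1)^j C(5,j)·(5−j)!.
Computing: 120 − 120 + 60 − 20 + 5 − 1 = 44.

44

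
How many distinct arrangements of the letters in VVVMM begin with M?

With the first slot taken by M, it remains to arrange the other 4 letters (VVVM).
Those 4 letters have V appearing 3 times, giving (4)!/(3!) = 4.

4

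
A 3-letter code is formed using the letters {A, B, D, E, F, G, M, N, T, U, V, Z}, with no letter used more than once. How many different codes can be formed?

With no repetition, fill the 3 letters in order: 12 choices, then 11, down to 10.
12 × 11 × 10 = 1320.

1320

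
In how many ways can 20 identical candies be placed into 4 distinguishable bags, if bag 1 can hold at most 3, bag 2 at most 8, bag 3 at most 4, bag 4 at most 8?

By stars and bars, unrestricted non-negative solutions to x_1+…+x_4 = 20 number C(20+3,3) = 1771.
Subtract solutions that violate a single cap (substitute x_i' = x_i − (cap_i+1)): x_1 ≥ 4 gives C(19,3) = 969; x_2 ≥ 9 gives C(14,3) = 364; x_3 ≥ 5 gives C(18,3) = 816; x_4 ≥ 9 gives C(14,3) = 364. Together 2513.
Add back pairs where two caps are both exceeded: 120 + 364 + 120 + 84 + 10 + 84 = 782.
Subtract triples: 10 + 0 + 10 + 0 = 20.
By inclusion–exclusion the count is 1771 − 2513 + 782 − 20 = 20.

20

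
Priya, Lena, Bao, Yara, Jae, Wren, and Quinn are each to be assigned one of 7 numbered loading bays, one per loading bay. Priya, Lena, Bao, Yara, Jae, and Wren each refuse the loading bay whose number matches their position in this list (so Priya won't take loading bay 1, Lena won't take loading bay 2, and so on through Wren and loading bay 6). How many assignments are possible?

2119

Let Aᵢ (for 1 ≤ i ≤ 6) be the placements that put person i in their forbidden loading bay. Any j of these fix j positions, leaving (7−j)! ways to fill the rest, and there are C(6,j) ways to pick which j.
By inclusion–exclusion, the number of valid placements is Σ_{j=0}^{6} (−1)^j C(6,j)·(7−j)!.
Computing: 5040 − 4320 + 1800 − 480 + 90 − 12 + 1 = 2119.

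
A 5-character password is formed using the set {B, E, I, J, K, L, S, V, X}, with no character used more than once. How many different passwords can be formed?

15120

Choose and order 5 of the 9 symbols: the first character has 9 options, the next 8, and so on down to 5.
9 × 8 × 7 × 6 × 5 = 15120.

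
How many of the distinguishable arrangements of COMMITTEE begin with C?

With the first slot taken by C, it remains to arrange the other 8 letters (OMMITTEE).
Those 8 letters have E appearing twice, M appearing twice, and T appearing twice, giving (8)!/(2!·2!·2!) = 5040.

5040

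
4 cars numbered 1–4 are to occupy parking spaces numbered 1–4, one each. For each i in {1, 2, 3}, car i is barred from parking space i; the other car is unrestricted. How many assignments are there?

Let Aᵢ (for i ∈ {1, 2, 3}) be the placements that put car i in its forbidden parking space. Any j of these fix j positions, leaving (4−j)! ways to fill the rest, and there are C(3,j) ways to pick which j.
By inclusion–exclusion, the number of valid placements is Σ_{j=0}^{3} (−1)^j C(3,j)·(4−j)!.
Computing: 24 − 18 + 6 − 1 = 11.

11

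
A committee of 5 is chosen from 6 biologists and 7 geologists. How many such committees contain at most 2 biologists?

756

Split by how many biologists are chosen (0 through 2).
Sum: C(6,0)·C(7,5) + C(6,1)·C(7,4) + C(6,2)·C(7,3) = 21 + 210 + 525 = 756.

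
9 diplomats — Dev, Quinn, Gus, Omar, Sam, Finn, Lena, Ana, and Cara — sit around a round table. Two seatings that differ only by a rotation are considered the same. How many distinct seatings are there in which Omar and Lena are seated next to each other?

Glue Omar and Lena into a block (2 internal orders). Seating 8 units around a circle gives (7)! arrangements.
So 2 × (7)! = 2 × 5040 = 10080.

10080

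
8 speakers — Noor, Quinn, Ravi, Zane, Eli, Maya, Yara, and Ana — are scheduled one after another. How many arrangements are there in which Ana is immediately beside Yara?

10080

Treat {Ana, Yara} as a single unit. There are 7 units to order, and the pair itself can be ordered 2 ways.
So the count is 2·(7)! = 10080.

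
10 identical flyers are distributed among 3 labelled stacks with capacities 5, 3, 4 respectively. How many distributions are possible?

Without the upper bounds there are C(12,2) = 66 ways to split 10 among 3 stacks.
Subtract solutions that violate a single cap (substitute x_i' = x_i − (cap_i+1)): x_1 ≥ 6 gives C(6,2) = 15; x_2 ≥ 4 gives C(8,2) = 28; x_3 ≥ 5 gives C(7,2) = 21. Together 64.
Add back pairs where two caps are both exceeded: 1 + 0 + 3 = 4.
By inclusion–exclusion the count is 66 − 64 + 4 = 6.

6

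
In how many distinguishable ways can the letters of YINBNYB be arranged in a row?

630

Letter multiplicities in YINBNYB: B×2, I×1, N×2, Y×2.
Dividing 7! = 5040 by 2!·2!·2! = 8 for the repeated letters gives 630.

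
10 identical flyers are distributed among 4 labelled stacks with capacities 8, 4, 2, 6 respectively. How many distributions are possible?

Without the upper bounds there are C(13,3) = 286 ways to split 10 among 4 stacks.
Subtract solutions that violate a single cap (substitute x_i' = x_i − (cap_i+1)): x_1 ≥ 9 gives C(4,3) = 4; x_2 ≥ 5 gives C(8,3) = 56; x_3 ≥ 3 gives C(10,3) = 120; x_4 ≥ 7 gives C(6,3) = 20. Together 200.
Add back pairs where two caps are both exceeded: 0 + 0 + 0 + 10 + 0 + 1 = 11.
By inclusion–exclusion the count is 286 − 200 + 11 = 97.

97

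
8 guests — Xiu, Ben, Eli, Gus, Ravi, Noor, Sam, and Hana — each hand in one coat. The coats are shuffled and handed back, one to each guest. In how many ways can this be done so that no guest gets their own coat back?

14833

Count assignments avoiding every fixed point. For any j of the 8 guests fixed to their own coat, the other 8−j can be arranged in (8−j)! ways.
By inclusion–exclusion this is Σ_{j=0}^{8} (−1)^j C(8,j)·(8−j)!.
Computing: 40320 − 40320 + 20160 − 6720 + 1680 − 336 + 56 − 8 + 1 = 14833.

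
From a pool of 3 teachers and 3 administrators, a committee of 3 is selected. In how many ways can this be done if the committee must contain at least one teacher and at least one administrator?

Unrestricted: C(6,3) = 20 ways to pick any 3 of the 6.
Selections missing a whole group: no teachers → C(3,3) = 1; no administrators → C(3,3) = 1.
Both groups omitted at once is impossible, so 20 − 2 = 18.

18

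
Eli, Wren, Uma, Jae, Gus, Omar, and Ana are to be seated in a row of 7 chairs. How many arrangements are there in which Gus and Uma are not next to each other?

3600

There are 7! = 5040 arrangements in all. If Gus and Uma are adjacent, merging them into one block gives 2·(6)! = 1440 arrangements.
Complementary counting: 5040 − 1440 = 3600.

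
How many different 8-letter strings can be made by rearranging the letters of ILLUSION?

10080

ILLUSION has 8 letters with I appearing twice and L appearing twice.
Dividing 8! = 40320 by 2!·2! = 4 for the repeated letters gives 10080.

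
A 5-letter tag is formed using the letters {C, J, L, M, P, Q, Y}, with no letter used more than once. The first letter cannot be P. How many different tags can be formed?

The first letter has 7−1 = 6 choices (anything except P).
The remaining 4 letters are filled from the other 6 symbols without repetition: 6 × 5 × 4 × 3 = 360.
Total: 6 × 360 = 2160.

2160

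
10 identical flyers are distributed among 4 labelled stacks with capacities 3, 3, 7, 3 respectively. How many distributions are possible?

Ignoring the caps, the number of non-negative solutions to x_1+…+x_4 = 10 is C(13,3) = 286.
Subtract solutions that violate a single cap (substitute x_i' = x_i − (cap_i+1)): x_1 ≥ 4 gives C(9,3) = 84; x_2 ≥ 4 gives C(9,3) = 84; x_3 ≥ 8 gives C(5,3) = 10; x_4 ≥ 4 gives C(9,3) = 84. Together 262.
Add back pairs where two caps are both exceeded: 10 + 0 + 10 + 0 + 10 + 0 = 30.
By inclusion–exclusion the count is 286 − 262 + 30 = 54.

54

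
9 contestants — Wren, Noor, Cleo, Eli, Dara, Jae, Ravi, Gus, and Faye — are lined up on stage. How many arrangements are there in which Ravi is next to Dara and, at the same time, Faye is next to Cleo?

20160

Treat {Ravi,Dara} as one block (2 orders) and {Faye,Cleo} as another (2 orders).
That leaves 7 units to arrange: 2 × 2 × 7! = 4 × 5040 = 20160.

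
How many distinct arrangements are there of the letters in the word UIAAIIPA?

Letter multiplicities in UIAAIIPA: A×3, I×3, P×1, U×1.
So there are 8! / (3!·3!) = 1120 distinguishable arrangements.

1120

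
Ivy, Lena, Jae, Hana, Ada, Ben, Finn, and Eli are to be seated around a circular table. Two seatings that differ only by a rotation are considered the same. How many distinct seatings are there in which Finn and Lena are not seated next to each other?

3600

Without the restriction there are (7)! = 5040 seatings.
Those with Finn next to Lena: fuse the pair into one unit and seat 7 units around a circle — 2·(6)! = 1440.
Subtracting, 5040 − 1440 = 3600.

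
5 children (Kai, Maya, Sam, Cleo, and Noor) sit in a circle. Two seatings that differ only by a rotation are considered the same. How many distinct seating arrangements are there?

24

Around a circle, 5 distinct people have 5!/5 = (4)! = 24 rotationally distinct seatings.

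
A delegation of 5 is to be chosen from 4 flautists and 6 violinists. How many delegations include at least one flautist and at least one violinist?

246

Total 5-person selections from all 10: C(10,5) = 252.
Selections missing a whole group: no flautists → C(6,5) = 6; no violinists → C(4,5) = 0.
Both groups omitted at once is impossible, so 252 − 6 = 246.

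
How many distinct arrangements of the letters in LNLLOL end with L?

Fix L in the last position and arrange the remaining 5 letters.
Those 5 letters have L appearing 3 times, giving (5)!/(3!) = 20.

20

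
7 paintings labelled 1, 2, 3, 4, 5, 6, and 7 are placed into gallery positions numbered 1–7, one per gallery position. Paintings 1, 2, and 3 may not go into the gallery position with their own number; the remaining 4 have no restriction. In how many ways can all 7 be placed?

Let Aᵢ (for i ∈ {1, 2, 3}) be the placements that put painting i in its forbidden gallery position. Any j of these fix j positions, leaving (7−j)! ways to fill the rest, and there are C(3,j) ways to pick which j.
By inclusion–exclusion, the number of valid placements is Σ_{j=0}^{3} (−1)^j C(3,j)·(7−j)!.
Computing: 5040 − 2160 + 360 − 24 = 3216.

3216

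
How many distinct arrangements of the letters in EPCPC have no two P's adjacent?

There are 5!/(2!·2!) = 30 arrangements of EPCPC in total.
If the two P's are adjacent, glue them into one block, leaving 4 items to arrange: (4)!/(2!) = 12 ways.
Subtracting, 30 − 12 = 18 arrangements keep the P's apart.

18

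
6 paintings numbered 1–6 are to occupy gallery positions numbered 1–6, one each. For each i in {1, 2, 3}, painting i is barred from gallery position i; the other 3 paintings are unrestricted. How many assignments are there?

Let Aᵢ (for i ∈ {1, 2, 3}) be the placements that put painting i in its forbidden gallery position. Any j of these fix j positions, leaving (6−j)! ways to fill the rest, and there are C(3,j) ways to pick which j.
By inclusion–exclusion, the number of valid placements is Σ_{j=0}^{3} (−1)^j C(3,j)·(6−j)!.
Computing: 720 − 360 + 72 − 6 = 426.

426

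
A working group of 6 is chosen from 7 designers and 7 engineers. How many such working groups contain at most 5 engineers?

2996

Split by how many engineers are chosen (0 through 5).
Sum: C(7,0)·C(7,6) + C(7,1)·C(7,5) + C(7,2)·C(7,4) + C(7,3)·C(7,3) + C(7,4)·C(7,2) + C(7,5)·C(7,1) = 7 + 147 + 735 + 1225 + 735 + 147 = 2996.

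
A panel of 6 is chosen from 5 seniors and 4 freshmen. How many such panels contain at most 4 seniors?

Split by how many seniors are chosen (0 through 4).
Sum: C(5,0)·C(4,6) + C(5,1)·C(4,5) + C(5,2)·C(4,4) + C(5,3)·C(4,3) + C(5,4)·C(4,2) = 0 + 0 + 10 + 40 + 30 = 80.

80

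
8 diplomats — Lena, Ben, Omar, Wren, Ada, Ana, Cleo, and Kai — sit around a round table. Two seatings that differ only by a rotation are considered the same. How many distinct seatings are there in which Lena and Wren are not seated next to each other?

3600

All circular seatings of 8 people number (7)! = 5040.
Those with Lena next to Wren: fuse the pair into one unit and seat 7 units around a circle — 2·(6)! = 1440.
Subtracting, 5040 − 1440 = 3600.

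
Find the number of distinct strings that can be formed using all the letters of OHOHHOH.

35

OHOHHOH has 7 letters with H appearing 4 times and O appearing 3 times.
The number of distinct arrangements is 7!/(4!·3!) = 5040/144 = 35.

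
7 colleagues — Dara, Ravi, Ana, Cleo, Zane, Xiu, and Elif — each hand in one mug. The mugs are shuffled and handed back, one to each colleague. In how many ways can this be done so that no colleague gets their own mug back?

This is the derangement count D_7: permutations of 7 items with no fixed point.
By inclusion–exclusion this is Σ_{j=0}^{7} (−1)^j C(7,j)·(7−j)!.
Computing: 5040 − 5040 + 2520 − 840 + 210 − 42 + 7 − 1 = 1854.

1854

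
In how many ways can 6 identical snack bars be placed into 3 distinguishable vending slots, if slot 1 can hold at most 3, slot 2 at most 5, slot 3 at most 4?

Ignoring the caps, the number of non-negative solutions to x_1+…+x_3 = 6 is C(8,2) = 28.
Subtract solutions that violate a single cap (substitute x_i' = x_i − (cap_i+1)): x_1 ≥ 4 gives C(4,2) = 6; x_2 ≥ 6 gives C(2,2) = 1; x_3 ≥ 5 gives C(3,2) = 3. Together 10.
No two caps can be exceeded simultaneously, so the pair terms are all 0.
By inclusion–exclusion the count is 28 − 10 + 0 = 18.

18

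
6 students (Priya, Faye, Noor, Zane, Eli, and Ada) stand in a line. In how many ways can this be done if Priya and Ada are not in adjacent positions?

480

Of the 6! = 720 arrangements, those with Priya and Ada adjacent number 2 × 5! = 240 (treat the pair as a block with 2 internal orders).
So 720 − 240 = 480 arrangements keep them apart.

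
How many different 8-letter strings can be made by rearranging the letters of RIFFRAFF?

840

The 8 letters of RIFFRAFF have repeats: F appearing 4 times and R appearing twice.
Dividing 8! = 40320 by 4!·2! = 48 for the repeated letters gives 840.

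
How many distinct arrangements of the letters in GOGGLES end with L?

120

Fix L in the last position and arrange the remaining 6 letters.
Those 6 letters have G appearing 3 times, giving (6)!/(3!) = 120.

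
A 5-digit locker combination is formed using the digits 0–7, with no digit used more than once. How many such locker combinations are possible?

6720

This is a permutation of 5 out of 8: P(8,5) = 8!/3!.
That product is 8 × 7 × 6 × 5 × 4 = 6720.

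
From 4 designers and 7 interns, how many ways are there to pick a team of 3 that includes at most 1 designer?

119

Split by how many designers are chosen (0 through 1).
Sum: C(4,0)·C(7,3) + C(4,1)·C(7,2) = 35 + 84 = 119.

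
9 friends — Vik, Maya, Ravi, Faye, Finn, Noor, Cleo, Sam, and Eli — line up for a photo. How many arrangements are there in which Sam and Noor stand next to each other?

80640

Glue Sam and Noor into one block (2 internal orders), leaving 8 units to arrange in a row.
So the count is 2·(8)! = 80640.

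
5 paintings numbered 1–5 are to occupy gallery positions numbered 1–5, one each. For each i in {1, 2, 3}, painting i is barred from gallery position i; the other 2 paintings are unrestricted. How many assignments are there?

64

Let Aᵢ (for i ∈ {1, 2, 3}) be the placements that put painting i in its forbidden gallery position. Any j of these fix j positions, leaving (5−j)! ways to fill the rest, and there are C(3,j) ways to pick which j.
By inclusion–exclusion, the number of valid placements is Σ_{j=0}^{3} (−1)^j C(3,j)·(5−j)!.
Computing: 120 − 72 + 18 − 2 = 64.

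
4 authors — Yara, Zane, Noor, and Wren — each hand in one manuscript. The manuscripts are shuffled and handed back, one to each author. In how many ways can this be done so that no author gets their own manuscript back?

9

Count assignments avoiding every fixed point. For any j of the 4 authors fixed to their own manuscript, the other 4−j can be arranged in (4−j)! ways.
By inclusion–exclusion this is Σ_{j=0}^{4} (−1)^j C(4,j)·(4−j)!.
Computing: 24 − 24 + 12 − 4 + 1 = 9.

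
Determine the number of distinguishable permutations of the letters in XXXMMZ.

60

Letter multiplicities in XXXMMZ: M×2, X×3, Z×1.
Dividing 6! = 720 by 3!·2! = 12 for the repeated letters gives 60.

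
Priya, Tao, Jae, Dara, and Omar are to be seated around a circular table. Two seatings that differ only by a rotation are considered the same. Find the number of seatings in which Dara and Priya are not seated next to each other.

Without the restriction there are (4)! = 24 seatings.
Seatings with Dara beside Priya: treat them as a block with 2 internal orders, giving 2 × (3)! = 12.
Subtracting, 24 − 12 = 12.

12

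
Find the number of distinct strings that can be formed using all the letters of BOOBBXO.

The 7 letters of BOOBBXO have repeats: B appearing 3 times and O appearing 3 times.
Dividing 7! = 5040 by 3!·3! = 36 for the repeated letters gives 140.

140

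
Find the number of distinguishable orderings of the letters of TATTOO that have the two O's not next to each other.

40

There are 6!/(3!·2!) = 60 arrangements of TATTOO in total.
If the two O's are adjacent, glue them into one block, leaving 5 items to arrange: (5)!/(3!) = 20 ways.
Hence 60 − 20 = 40.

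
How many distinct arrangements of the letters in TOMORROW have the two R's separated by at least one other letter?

2520

There are 8!/(3!·2!) = 3360 arrangements of TOMORROW in total.
Arrangements with the R's together: treat RR as one letter, giving (7)!/(3!) = 840.
Subtracting, 3360 − 840 = 2520 arrangements keep the R's apart.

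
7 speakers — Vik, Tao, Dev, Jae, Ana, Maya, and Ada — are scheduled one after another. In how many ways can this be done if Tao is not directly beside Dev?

3600

Of the 7! = 5040 arrangements, those with Tao and Dev adjacent number 2 × 6! = 1440 (treat the pair as a block with 2 internal orders).
Complementary counting: 5040 − 1440 = 3600.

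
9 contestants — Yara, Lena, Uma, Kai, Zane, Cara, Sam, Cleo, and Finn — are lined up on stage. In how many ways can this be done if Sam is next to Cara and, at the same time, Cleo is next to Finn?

20160

Treat {Sam,Cara} as one block (2 orders) and {Cleo,Finn} as another (2 orders).
That leaves 7 units to arrange: 2 × 2 × 7! = 4 × 5040 = 20160.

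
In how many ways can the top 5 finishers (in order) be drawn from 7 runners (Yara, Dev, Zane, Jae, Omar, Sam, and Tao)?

This is an ordered selection of 5 from 7: P(7,5).
That gives 7 × 6 × 5 × 4 × 3 = 2520.

2520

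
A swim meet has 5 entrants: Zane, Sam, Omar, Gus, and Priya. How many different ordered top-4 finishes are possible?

This is an ordered selection of 4 from 5: P(5,4).
That gives 5 × 4 × 3 × 2 = 120.

120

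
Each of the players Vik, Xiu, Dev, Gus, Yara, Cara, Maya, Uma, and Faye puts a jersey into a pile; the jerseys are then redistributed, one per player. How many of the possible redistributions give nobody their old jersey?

Count assignments avoiding every fixed point. For any j of the 9 players fixed to their old jersey, the other 9−j can be arranged in (9−j)! ways.
By inclusion–exclusion this is Σ_{j=0}^{9} (−1)^j C(9,j)·(9−j)!.
Computing: 362880 − 362880 + 181440 − 60480 + 15120 − 3024 + 504 − 72 + 9 − 1 = 133496.

133496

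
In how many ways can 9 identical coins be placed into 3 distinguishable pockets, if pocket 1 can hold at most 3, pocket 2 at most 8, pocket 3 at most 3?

15

By stars and bars, unrestricted non-negative solutions to x_1+…+x_3 = 9 number C(9+2,2) = 55.
Subtract solutions that violate a single cap (substitute x_i' = x_i − (cap_i+1)): x_1 ≥ 4 gives C(7,2) = 21; x_2 ≥ 9 gives C(2,2) = 1; x_3 ≥ 4 gives C(7,2) = 21. Together 43.
Add back pairs where two caps are both exceeded: 0 + 3 + 0 = 3.
By inclusion–exclusion the count is 55 − 43 + 3 = 15.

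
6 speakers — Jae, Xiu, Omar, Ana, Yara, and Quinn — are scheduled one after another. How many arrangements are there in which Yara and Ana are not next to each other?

480

Of the 6! = 720 arrangements, those with Yara and Ana adjacent number 2 × 5! = 240 (treat the pair as a block with 2 internal orders).
Complementary counting: 720 − 240 = 480.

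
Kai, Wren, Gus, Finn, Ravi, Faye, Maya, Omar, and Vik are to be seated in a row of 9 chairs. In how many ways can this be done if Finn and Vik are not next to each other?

282240

Of the 9! = 362880 arrangements, those with Finn and Vik adjacent number 2 × 8! = 80640 (treat the pair as a block with 2 internal orders).
Complementary counting: 362880 − 80640 = 282240.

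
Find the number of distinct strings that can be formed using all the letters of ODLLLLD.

Letter multiplicities in ODLLLLD: D×2, L×4, O×1.
The number of distinct arrangements is 7!/(4!·2!) = 5040/48 = 105.

105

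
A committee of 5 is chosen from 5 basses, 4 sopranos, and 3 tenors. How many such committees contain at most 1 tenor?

Split by how many tenors are chosen (0 through 1).
Sum: C(3,0)·C(9,5) + C(3,1)·C(9,4) = 126 + 378 = 504.

504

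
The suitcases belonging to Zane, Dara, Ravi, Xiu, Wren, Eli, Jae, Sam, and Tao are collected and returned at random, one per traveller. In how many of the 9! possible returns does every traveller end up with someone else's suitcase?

133496

Let Aᵢ be the assignments in which traveller i gets their own suitcase. We want the size of the complement of A₁∪…∪A_9.
By inclusion–exclusion this is Σ_{j=0}^{9} (−1)^j C(9,j)·(9−j)!.
Computing: 362880 − 362880 + 181440 − 60480 + 15120 − 3024 + 504 − 72 + 9 − 1 = 133496.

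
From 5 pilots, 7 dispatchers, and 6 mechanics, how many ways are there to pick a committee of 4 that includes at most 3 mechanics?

3045

Split by how many mechanics are chosen (0 through 3).
Sum: C(6,0)·C(12,4) + C(6,1)·C(12,3) + C(6,2)·C(12,2) + C(6,3)·C(12,1) = 495 + 1320 + 990 + 240 = 3045.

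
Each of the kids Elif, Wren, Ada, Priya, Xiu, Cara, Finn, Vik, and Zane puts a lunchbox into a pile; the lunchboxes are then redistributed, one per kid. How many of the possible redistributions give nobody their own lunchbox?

This is the derangement count D_9: permutations of 9 items with no fixed point.
By inclusion–exclusion this is Σ_{j=0}^{9} (−1)^j C(9,j)·(9−j)!.
Computing: 362880 − 362880 + 181440 − 60480 + 15120 − 3024 + 504 − 72 + 9 − 1 = 133496.

133496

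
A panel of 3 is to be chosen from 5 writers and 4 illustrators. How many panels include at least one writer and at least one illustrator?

With no constraint there are C(9,3) = 84 possible selections.
Subtract selections that omit an entire group: no writers → C(4,3) = 4; no illustrators → C(5,3) = 10.
Both groups omitted at once is impossible, so 84 − 14 = 70.

70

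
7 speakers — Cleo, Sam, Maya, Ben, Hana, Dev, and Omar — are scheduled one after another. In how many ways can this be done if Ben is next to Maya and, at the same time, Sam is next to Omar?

Treat {Ben,Maya} as one block (2 orders) and {Sam,Omar} as another (2 orders).
That leaves 5 units to arrange: 2 × 2 × 5! = 4 × 120 = 480.

480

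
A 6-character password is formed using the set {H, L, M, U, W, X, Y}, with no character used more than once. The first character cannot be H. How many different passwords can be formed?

The first character has 7−1 = 6 choices (anything except H).
The remaining 5 characters are filled from the other 6 symbols without repetition: 6 × 5 × 4 × 3 × 2 = 720.
Total: 6 × 720 = 4320.

4320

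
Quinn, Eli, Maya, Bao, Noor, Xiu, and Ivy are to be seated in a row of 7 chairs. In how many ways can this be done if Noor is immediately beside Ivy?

Treat {Noor, Ivy} as a single unit. There are 6 units to order, and the pair itself can be ordered 2 ways.
That gives 2 × 6! = 2 × 720 = 1440.

1440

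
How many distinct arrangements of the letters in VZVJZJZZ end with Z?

210

With the last slot taken by Z, it remains to arrange the other 7 letters (VVJZJZZ).
Those 7 letters have J appearing twice, V appearing twice, and Z appearing 3 times, giving (7)!/(3!·2!·2!) = 210.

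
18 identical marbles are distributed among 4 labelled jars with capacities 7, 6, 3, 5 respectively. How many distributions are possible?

20

Without the upper bounds there are C(21,3) = 1330 ways to split 18 among 4 jars.
Subtract solutions that violate a single cap (substitute x_i' = x_i − (cap_i+1)): x_1 ≥ 8 gives C(13,3) = 286; x_2 ≥ 7 gives C(14,3) = 364; x_3 ≥ 4 gives C(17,3) = 680; x_4 ≥ 6 gives C(15,3) = 455. Together 1785.
Add back pairs where two caps are both exceeded: 20 + 84 + 35 + 120 + 56 + 165 = 480.
Subtract triples: 0 + 0 + 1 + 4 = 5.
By inclusion–exclusion the count is 1330 − 1785 + 480 − 5 = 20.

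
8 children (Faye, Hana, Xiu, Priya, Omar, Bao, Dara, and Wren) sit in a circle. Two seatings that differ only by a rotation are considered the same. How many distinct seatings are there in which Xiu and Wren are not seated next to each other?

All circular seatings of 8 people number (7)! = 5040.
Those with Xiu next to Wren: fuse the pair into one unit and seat 7 units around a circle — 2·(6)! = 1440.
Subtracting, 5040 − 1440 = 3600.

3600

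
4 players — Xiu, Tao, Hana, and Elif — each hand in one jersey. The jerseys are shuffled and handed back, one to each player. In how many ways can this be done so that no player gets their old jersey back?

9

This is the derangement count D_4: permutations of 4 items with no fixed point.
By inclusion–exclusion this is Σ_{j=0}^{4} (−1)^j C(4,j)·(4−j)!.
Computing: 24 − 24 + 12 − 4 + 1 = 9.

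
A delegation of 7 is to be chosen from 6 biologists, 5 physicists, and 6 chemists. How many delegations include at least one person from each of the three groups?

Unrestricted: C(17,7) = 19448 ways to pick any 7 of the 17.
Selections missing a whole group: no biologists → C(11,7) = 330; no physicists → C(12,7) = 792; no chemists → C(11,7) = 330.
Add back selections omitting two groups (i.e. drawn from a single group): C(6,7) + C(5,7) + C(6,7) = 0.
By inclusion–exclusion: 19448 − 1452 + 0 = 17996.

17996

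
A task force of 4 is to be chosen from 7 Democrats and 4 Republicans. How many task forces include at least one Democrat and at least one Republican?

Unrestricted: C(11,4) = 330 ways to pick any 4 of the 11.
Selections missing a whole group: no Democrats → C(4,4) = 1; no Republicans → C(7,4) = 35.
Both groups omitted at once is impossible, so 330 − 36 = 294.

294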